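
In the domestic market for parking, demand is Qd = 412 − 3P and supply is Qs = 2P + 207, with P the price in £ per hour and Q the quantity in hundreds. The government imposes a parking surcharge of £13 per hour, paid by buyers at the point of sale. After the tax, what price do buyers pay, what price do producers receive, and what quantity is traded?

Before the tax: set 412 − 3P = 2P + 207 → P* = £41, Q* = 289.
With the tax collected from buyers, demand (in seller-price terms) shifts: Qd = 412 − 3(P + 13).
Solving gives Q = 273.4 with buyers paying £46.2 and producers receiving £33.2 (the £13 wedge).

Buyers pay £46.2; producers receive £33.2; quantity = 273.4.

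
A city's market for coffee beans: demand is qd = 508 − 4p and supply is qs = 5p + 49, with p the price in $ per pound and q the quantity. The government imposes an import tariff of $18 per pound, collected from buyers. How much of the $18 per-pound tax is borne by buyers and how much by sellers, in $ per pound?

Buyers bear $10 per pound; sellers bear $8 per pound.

Without the tax, 508 − 4p = 5p + 49 gives 9p = 459, so p* = $51 and q* = 304.
With the tax collected from buyers, demand (in seller-price terms) shifts: qd = 508 − 4(p + 18).
Solving gives q = 264 with buyers paying $61 and sellers receiving $43 (the $18 wedge).
Burden on buyers: $10; on sellers: $8. (They sum to $18.)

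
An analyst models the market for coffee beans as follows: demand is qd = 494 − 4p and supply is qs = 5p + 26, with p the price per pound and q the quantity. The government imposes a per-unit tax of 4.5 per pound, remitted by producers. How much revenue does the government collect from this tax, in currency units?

Tax revenue = 1242.

Before the tax: set 494 − 4p = 5p + 26 → p* = 52, q* = 286.
With the tax collected from producers, supply shifts: qs = 5(p − 4.5) + 26.
New equilibrium: consumers pay 54.5, producers receive 50, q = 276. (Wedge: pb − ps = 4.5.)
Revenue = t · Q = 4.5 · 276 = 1242.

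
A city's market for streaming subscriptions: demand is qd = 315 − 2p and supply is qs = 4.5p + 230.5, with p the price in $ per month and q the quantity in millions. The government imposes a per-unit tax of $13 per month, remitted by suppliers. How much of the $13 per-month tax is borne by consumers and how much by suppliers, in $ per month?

Consumers bear $9 per month; suppliers bear $4 per month.

Without the tax, 315 − 2p = 4.5p + 230.5 gives 6.5p = 84.5, so p* = $13 and q* = 289.
With the tax collected from suppliers, supply shifts: qs = 4.5(p − 13) + 230.5.
New equilibrium: consumers pay $22, suppliers receive $9, q = 271. (Wedge: pb − ps = 13.)
Burden on consumers: $9; on suppliers: $4. (They sum to $13.)
The less price-elastic side of the market bears the larger share of a per-unit tax.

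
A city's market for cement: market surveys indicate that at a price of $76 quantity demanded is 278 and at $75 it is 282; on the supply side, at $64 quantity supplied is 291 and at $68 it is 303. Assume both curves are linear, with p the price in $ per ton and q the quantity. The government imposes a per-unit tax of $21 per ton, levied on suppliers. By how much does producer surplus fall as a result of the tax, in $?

Producer surplus falls by $3456.

Demand slope: (282 − 278)/(75 − 76) = -4, so qd = 582 − 4p.
Supply slope: (303 − 291)/(68 − 64) = 3, so qs = 3p + 99.
Before the tax: set 582 − 4p = 3p + 99 → p* = $69, q* = 306.
With the tax collected from suppliers, supply shifts: qs = 3(p − 21) + 99.
New equilibrium: consumers pay $78, suppliers receive $57, q = 270. (Wedge: pb − ps = 21.)
ΔPS is the trapezoid between Q = 270 and Q = 306 of height $12: ½ · (306 + 270) · 12 = $3456.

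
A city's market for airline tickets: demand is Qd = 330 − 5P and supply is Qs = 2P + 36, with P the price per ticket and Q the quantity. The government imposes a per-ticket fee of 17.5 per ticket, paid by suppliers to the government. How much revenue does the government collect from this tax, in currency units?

Tax revenue = 1662.5.

Before the tax: set 330 − 5P = 2P + 36 → P* = 42, Q* = 120.
With the tax collected from suppliers, supply shifts: Qs = 2(P − 17.5) + 36.
New equilibrium: consumers pay 47, suppliers receive 29.5, Q = 95. (Wedge: Pb − Ps = 17.5.)
Revenue = t · Q = 17.5 · 95 = 1662.5.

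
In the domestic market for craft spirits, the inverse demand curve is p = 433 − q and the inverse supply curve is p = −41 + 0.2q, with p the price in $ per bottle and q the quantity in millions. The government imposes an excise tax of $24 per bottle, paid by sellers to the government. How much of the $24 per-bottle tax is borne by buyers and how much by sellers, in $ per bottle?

Buyers bear $20 per bottle; sellers bear $4 per bottle.

Inverting to q(p) form: qd = 433 − p; qs = 5p + 205.
Before the tax: set 433 − p = 5p + 205 → p* = $38, q* = 395.
With the tax collected from sellers, supply shifts: qs = 5(p − 24) + 205.
New equilibrium: buyers pay $58, sellers receive $34, q = 375. (Wedge: pb − ps = 24.)
Burden on buyers: $20; on sellers: $4. (They sum to $24.)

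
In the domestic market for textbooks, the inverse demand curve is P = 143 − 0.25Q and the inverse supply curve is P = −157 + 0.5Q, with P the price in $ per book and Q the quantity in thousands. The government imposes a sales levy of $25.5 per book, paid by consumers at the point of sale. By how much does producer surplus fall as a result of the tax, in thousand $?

Producer surplus falls by $6511 thousand.

Rewrite in direct form: Qd = 572 − 4P and Qs = 2P + 314.
Without the tax, 572 − 4P = 2P + 314 gives 6P = 258, so P* = $43 and Q* = 400.
With the tax collected from consumers, demand (in seller-price terms) shifts: Qd = 572 − 4(P + 25.5).
New equilibrium: consumers pay $51.5, producers receive $26, Q = 366. (Wedge: Pb − Ps = 25.5.)
ΔPS is the trapezoid between Q = 366 and Q = 400 of height $17: ½ · (400 + 366) · 17 = $6511.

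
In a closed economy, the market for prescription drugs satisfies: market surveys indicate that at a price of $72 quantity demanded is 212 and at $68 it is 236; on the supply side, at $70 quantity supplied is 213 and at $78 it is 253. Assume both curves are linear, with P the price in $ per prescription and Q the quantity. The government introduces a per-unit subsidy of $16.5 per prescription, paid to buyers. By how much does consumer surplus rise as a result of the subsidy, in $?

Demand slope: (236 − 212)/(68 − 72) = -6, so Qd = 644 − 6P.
Supply slope: (253 − 213)/(78 − 70) = 5, so Qs = 5P − 137.
Before the subsidy: set 644 − 6P = 5P − 137 → P* = $71, Q* = 218.
With a per-unit subsidy paid to buyers, each effectively pays P − 16.5, so demand becomes Qd = 644 − 6(P − 16.5).
Solving gives Q = 263 with buyers paying $63.5 and producers receiving $80 (the $16.5 wedge).
ΔCS is the trapezoid between Q = 263 and Q = 218 of height $7.5: ½ · (218 + 263) · 7.5 = $1803.75.

Consumer surplus rises by $1803.75.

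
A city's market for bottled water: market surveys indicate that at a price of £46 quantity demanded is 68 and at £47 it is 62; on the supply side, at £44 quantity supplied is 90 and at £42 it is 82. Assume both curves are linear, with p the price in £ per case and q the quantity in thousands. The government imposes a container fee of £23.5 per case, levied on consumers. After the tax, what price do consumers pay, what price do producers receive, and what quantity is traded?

Demand slope: (62 − 68)/(47 − 46) = -6, so qd = 344 − 6p.
Supply slope: (82 − 90)/(42 − 44) = 4, so qs = 4p − 86.
Before the tax: set 344 − 6p = 4p − 86 → p* = £43, q* = 86.
With the tax collected from consumers, demand (in seller-price terms) shifts: qd = 344 − 6(p + 23.5).
Solving gives q = 29.6 with consumers paying £52.4 and producers receiving £28.9 (the £23.5 wedge).
The less price-elastic side of the market bears the larger share of a per-unit tax.

Consumers pay £52.4; producers receive £28.9; quantity = 29.6.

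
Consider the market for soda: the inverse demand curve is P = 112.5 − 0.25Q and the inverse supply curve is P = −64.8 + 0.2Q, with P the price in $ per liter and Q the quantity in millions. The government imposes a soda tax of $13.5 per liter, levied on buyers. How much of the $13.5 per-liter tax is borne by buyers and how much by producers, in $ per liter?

Buyers bear $7.5 per liter; producers bear $6 per liter.

Inverting to Q(P) form: Qd = 450 − 4P; Qs = 5P + 324.
Without the tax, 450 − 4P = 5P + 324 gives 9P = 126, so P* = $14 and Q* = 394.
With the tax collected from buyers, demand (in seller-price terms) shifts: Qd = 450 − 4(P + 13.5).
New equilibrium: buyers pay $21.5, producers receive $8, Q = 364. (Wedge: Pb − Ps = 13.5.)
Burden on buyers: $7.5; on producers: $6. (They sum to $13.5.)
The less price-elastic side of the market bears the larger share of a per-unit tax.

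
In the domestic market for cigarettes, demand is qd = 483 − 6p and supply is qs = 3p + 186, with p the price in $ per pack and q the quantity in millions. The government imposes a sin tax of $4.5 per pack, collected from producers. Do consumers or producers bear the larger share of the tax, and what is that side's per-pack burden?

Producers bear the larger share: $3 per pack.

Before the tax: set 483 − 6p = 3p + 186 → p* = $33, q* = 285.
With the tax collected from producers, supply shifts: qs = 3(p − 4.5) + 186.
New equilibrium: consumers pay $34.5, producers receive $30, q = 276. (Wedge: pb − ps = 4.5.)
Per-pack burden: consumers $1.5, producers $3.
Producers take the larger share because supply is less price-elastic here (demand slope 6 vs supply slope 3).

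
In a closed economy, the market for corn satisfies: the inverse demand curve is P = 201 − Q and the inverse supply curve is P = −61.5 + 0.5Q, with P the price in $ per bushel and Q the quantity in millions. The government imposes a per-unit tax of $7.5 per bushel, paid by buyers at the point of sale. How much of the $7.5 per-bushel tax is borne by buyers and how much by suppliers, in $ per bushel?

Buyers bear $5 per bushel; suppliers bear $2.5 per bushel.

Inverting to Q(P) form: Qd = 201 − P; Qs = 2P + 123.
Before the tax: set 201 − P = 2P + 123 → P* = $26, Q* = 175.
With the tax collected from buyers, demand (in seller-price terms) shifts: Qd = 201 − (P + 7.5).
New equilibrium: buyers pay $31, suppliers receive $23.5, Q = 170. (Wedge: Pb − Ps = 7.5.)
Burden on buyers: $5; on suppliers: $2.5. (They sum to $7.5.)
The less price-elastic side of the market bears the larger share of a per-unit tax.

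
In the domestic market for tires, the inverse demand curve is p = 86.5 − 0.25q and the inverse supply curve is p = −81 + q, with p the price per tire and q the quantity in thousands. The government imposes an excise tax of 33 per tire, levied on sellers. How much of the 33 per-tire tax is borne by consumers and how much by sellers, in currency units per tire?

Rewrite in direct form: qd = 346 − 4p and qs = p + 81.
Without the tax, 346 − 4p = p + 81 gives 5p = 265, so p* = 53 and q* = 134.
With the tax collected from sellers, supply shifts: qs = (p − 33) + 81.
Solving gives q = 107.6 with consumers paying 59.6 and sellers receiving 26.6 (the 33 wedge).
Burden on consumers: 6.6; on sellers: 26.4. (They sum to 33.)

Consumers bear 6.6 per tire; sellers bear 26.4 per tire.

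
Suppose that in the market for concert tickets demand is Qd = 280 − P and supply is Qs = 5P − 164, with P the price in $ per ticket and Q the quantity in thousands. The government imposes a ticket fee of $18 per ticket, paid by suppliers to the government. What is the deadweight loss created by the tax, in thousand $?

Deadweight loss = $135 thousand.

Before the tax: set 280 − P = 5P − 164 → P* = $74, Q* = 206.
With the tax collected from suppliers, supply shifts: Qs = 5(P − 18) − 164.
Solving gives Q = 191 with consumers paying $89 and suppliers receiving $71 (the $18 wedge).
Quantity falls by |ΔQ| = |206 − 191| = 15.
DWL = ½ · t · |ΔQ| = ½ · 18 · 15 = $135.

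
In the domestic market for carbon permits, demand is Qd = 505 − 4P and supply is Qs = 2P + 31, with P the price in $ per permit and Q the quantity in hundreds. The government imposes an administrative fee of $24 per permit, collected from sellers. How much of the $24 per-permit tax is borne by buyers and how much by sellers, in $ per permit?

Without the tax, 505 − 4P = 2P + 31 gives 6P = 474, so P* = $79 and Q* = 189.
With the tax collected from sellers, supply shifts: Qs = 2(P − 24) + 31.
New equilibrium: buyers pay $87, sellers receive $63, Q = 157. (Wedge: Pb − Ps = 24.)
Burden on buyers: $8; on sellers: $16. (They sum to $24.)

Buyers bear $8 per permit; sellers bear $16 per permit.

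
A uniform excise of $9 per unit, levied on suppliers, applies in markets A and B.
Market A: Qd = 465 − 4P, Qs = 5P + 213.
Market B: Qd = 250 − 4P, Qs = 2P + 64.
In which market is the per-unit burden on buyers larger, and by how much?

Market A, by $2.

Market A: pre-tax P* = $28, Q* = 353; post-tax Q = 333; per-unit burden on buyers = $5.
Market B: pre-tax P* = $31, Q* = 126; post-tax Q = 114; per-unit burden on buyers = $3.
Difference: $5 vs $3 → market A is larger by $2.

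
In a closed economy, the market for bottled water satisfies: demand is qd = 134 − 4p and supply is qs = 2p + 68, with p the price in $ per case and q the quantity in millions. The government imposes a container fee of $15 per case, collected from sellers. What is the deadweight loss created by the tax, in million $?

Deadweight loss = $150 million.

Without the tax, 134 − 4p = 2p + 68 gives 6p = 66, so p* = $11 and q* = 90.
With the tax collected from sellers, supply shifts: qs = 2(p − 15) + 68.
Solving gives q = 70 with consumers paying $16 and sellers receiving $1 (the $15 wedge).
Quantity falls by |ΔQ| = |90 − 70| = 20.
DWL = ½ · t · |ΔQ| = ½ · 15 · 20 = $150.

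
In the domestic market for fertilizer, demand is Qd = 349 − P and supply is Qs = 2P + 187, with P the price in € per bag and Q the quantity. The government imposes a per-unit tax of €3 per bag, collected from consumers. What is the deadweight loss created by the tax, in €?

Without the tax, 349 − P = 2P + 187 gives 3P = 162, so P* = €54 and Q* = 295.
With the tax collected from consumers, demand (in seller-price terms) shifts: Qd = 349 − (P + 3).
New equilibrium: consumers pay €56, producers receive €53, Q = 293. (Wedge: Pb − Ps = 3.)
Quantity falls by |ΔQ| = |295 − 293| = 2.
DWL = ½ · t · |ΔQ| = ½ · 3 · 2 = €3.

Deadweight loss = €3.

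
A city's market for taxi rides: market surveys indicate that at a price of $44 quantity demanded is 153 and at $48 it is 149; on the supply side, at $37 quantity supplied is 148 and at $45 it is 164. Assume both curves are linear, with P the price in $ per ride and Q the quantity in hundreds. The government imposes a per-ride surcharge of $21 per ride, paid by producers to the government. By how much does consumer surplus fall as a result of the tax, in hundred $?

Demand slope: (149 − 153)/(48 − 44) = -1, so Qd = 197 − P.
Supply slope: (164 − 148)/(45 − 37) = 2, so Qs = 2P + 74.
Without the tax, 197 − P = 2P + 74 gives 3P = 123, so P* = $41 and Q* = 156.
With the tax collected from producers, supply shifts: Qs = 2(P − 21) + 74.
New equilibrium: buyers pay $55, producers receive $34, Q = 142. (Wedge: Pb − Ps = 21.)
ΔCS is the trapezoid between Q = 142 and Q = 156 of height $14: ½ · (156 + 142) · 14 = $2086.

Consumer surplus falls by $2086 hundred.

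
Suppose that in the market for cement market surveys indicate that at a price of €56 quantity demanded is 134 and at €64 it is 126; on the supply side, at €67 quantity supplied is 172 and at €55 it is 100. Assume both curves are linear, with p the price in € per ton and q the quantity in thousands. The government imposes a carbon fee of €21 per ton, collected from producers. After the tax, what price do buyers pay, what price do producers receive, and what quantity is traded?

Buyers pay €78; producers receive €57; quantity = 112.

Demand slope: (126 − 134)/(64 − 56) = -1, so qd = 190 − p.
Supply slope: (100 − 172)/(55 − 67) = 6, so qs = 6p − 230.
Before the tax: set 190 − p = 6p − 230 → p* = €60, q* = 130.
With the tax collected from producers, supply shifts: qs = 6(p − 21) − 230.
New equilibrium: buyers pay €78, producers receive €57, q = 112. (Wedge: pb − ps = 21.)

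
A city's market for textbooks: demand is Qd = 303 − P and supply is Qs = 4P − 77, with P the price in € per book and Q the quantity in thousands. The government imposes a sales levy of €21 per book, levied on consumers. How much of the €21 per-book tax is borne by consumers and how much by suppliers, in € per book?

Consumers bear €16.8 per book; suppliers bear €4.2 per book.

Before the tax: set 303 − P = 4P − 77 → P* = €76, Q* = 227.
With the tax collected from consumers, demand (in seller-price terms) shifts: Qd = 303 − (P + 21).
New equilibrium: consumers pay €92.8, suppliers receive €71.8, Q = 210.2. (Wedge: Pb − Ps = 21.)
Burden on consumers: €16.8; on suppliers: €4.2. (They sum to €21.)
The less price-elastic side of the market bears the larger share of a per-unit tax.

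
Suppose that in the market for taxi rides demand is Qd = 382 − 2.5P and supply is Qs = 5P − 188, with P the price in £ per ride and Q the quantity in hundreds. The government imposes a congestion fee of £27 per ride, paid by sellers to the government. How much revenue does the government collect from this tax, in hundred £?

Without the tax, 382 − 2.5P = 5P − 188 gives 7.5P = 570, so P* = £76 and Q* = 192.
With the tax collected from sellers, supply shifts: Qs = 5(P − 27) − 188.
New equilibrium: consumers pay £94, sellers receive £67, Q = 147. (Wedge: Pb − Ps = 27.)
Revenue = t · Q = 27 · 147 = £3969.

Tax revenue = £3969 hundred.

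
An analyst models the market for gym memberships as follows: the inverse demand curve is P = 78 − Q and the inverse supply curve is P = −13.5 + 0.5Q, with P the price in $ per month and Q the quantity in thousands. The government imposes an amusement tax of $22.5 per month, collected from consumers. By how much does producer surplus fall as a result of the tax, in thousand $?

Producer surplus falls by $401.25 thousand.

Rewrite in direct form: Qd = 78 − P and Qs = 2P + 27.
Before the tax: set 78 − P = 2P + 27 → P* = $17, Q* = 61.
With the tax collected from consumers, demand (in seller-price terms) shifts: Qd = 78 − (P + 22.5).
Solving gives Q = 46 with consumers paying $32 and sellers receiving $9.5 (the $22.5 wedge).
ΔPS is the trapezoid between Q = 46 and Q = 61 of height $7.5: ½ · (61 + 46) · 7.5 = $401.25.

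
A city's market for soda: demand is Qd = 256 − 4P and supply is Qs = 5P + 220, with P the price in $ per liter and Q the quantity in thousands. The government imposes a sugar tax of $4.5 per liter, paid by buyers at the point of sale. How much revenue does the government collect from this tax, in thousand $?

Tax revenue = $1035 thousand.

Before the tax: set 256 − 4P = 5P + 220 → P* = $4, Q* = 240.
With the tax collected from buyers, demand (in seller-price terms) shifts: Qd = 256 − 4(P + 4.5).
Solving gives Q = 230 with buyers paying $6.5 and suppliers receiving $2 (the $4.5 wedge).
Revenue = t · Q = 4.5 · 230 = $1035.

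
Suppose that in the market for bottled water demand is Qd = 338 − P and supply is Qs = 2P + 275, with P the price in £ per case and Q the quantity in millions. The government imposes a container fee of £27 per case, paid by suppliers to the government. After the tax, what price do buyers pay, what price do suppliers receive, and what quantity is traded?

Without the tax, 338 − P = 2P + 275 gives 3P = 63, so P* = £21 and Q* = 317.
With the tax collected from suppliers, supply shifts: Qs = 2(P − 27) + 275.
New equilibrium: buyers pay £39, suppliers receive £12, Q = 299. (Wedge: Pb − Ps = 27.)
The less price-elastic side of the market bears the larger share of a per-unit tax.

Buyers pay £39; suppliers receive £12; quantity = 299.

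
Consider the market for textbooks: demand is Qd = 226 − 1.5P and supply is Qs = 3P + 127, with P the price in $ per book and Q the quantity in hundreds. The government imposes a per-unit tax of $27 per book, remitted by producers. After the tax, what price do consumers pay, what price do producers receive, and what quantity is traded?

Consumers pay $40; producers receive $13; quantity = 166.

Before the tax: set 226 − 1.5P = 3P + 127 → P* = $22, Q* = 193.
With the tax collected from producers, supply shifts: Qs = 3(P − 27) + 127.
New equilibrium: consumers pay $40, producers receive $13, Q = 166. (Wedge: Pb − Ps = 27.)
The less price-elastic side of the market bears the larger share of a per-unit tax.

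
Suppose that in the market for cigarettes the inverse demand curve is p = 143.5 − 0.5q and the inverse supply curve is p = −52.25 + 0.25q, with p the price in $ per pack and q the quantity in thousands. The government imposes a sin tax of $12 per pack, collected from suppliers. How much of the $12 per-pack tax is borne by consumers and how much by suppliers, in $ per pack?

Consumers bear $8 per pack; suppliers bear $4 per pack.

Rewrite in direct form: qd = 287 − 2p and qs = 4p + 209.
Before the tax: set 287 − 2p = 4p + 209 → p* = $13, q* = 261.
With the tax collected from suppliers, supply shifts: qs = 4(p − 12) + 209.
New equilibrium: consumers pay $21, suppliers receive $9, q = 245. (Wedge: pb − ps = 12.)
Burden on consumers: $8; on suppliers: $4. (They sum to $12.)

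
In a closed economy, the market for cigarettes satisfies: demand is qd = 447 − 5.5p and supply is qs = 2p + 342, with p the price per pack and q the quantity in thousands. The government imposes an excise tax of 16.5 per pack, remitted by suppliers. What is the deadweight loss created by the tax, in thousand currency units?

Deadweight loss = 199.65 thousand.

Before the tax: set 447 − 5.5p = 2p + 342 → p* = 14, q* = 370.
With the tax collected from suppliers, supply shifts: qs = 2(p − 16.5) + 342.
Solving gives q = 345.8 with consumers paying 18.4 and suppliers receiving 1.9 (the 16.5 wedge).
Quantity falls by |ΔQ| = |370 − 345.8| = 24.2.
DWL = ½ · t · |ΔQ| = ½ · 16.5 · 24.2 = 199.65.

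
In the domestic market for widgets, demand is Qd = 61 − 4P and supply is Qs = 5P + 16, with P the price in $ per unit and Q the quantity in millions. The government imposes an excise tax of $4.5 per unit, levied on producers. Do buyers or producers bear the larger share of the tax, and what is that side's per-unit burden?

Buyers bear the larger share: $2.5 per unit.

Before the tax: set 61 − 4P = 5P + 16 → P* = $5, Q* = 41.
With the tax collected from producers, supply shifts: Qs = 5(P − 4.5) + 16.
New equilibrium: buyers pay $7.5, producers receive $3, Q = 31. (Wedge: Pb − Ps = 4.5.)
Per-unit burden: buyers $2.5, producers $2.
Buyers take the larger share because demand is less price-elastic here (demand slope 4 vs supply slope 5).
The less price-elastic side of the market bears the larger share of a per-unit tax.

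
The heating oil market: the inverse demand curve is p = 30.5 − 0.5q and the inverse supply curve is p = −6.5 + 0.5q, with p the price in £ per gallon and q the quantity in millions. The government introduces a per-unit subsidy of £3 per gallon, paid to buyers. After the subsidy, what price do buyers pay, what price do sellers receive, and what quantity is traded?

Buyers pay £10.5; sellers receive £13.5; quantity = 40.

Inverting to q(p) form: qd = 61 − 2p; qs = 2p + 13.
Before the subsidy: set 61 − 2p = 2p + 13 → p* = £12, q* = 37.
With a per-unit subsidy paid to buyers, each effectively pays p − 3, so demand becomes qd = 61 − 2(p − 3).
New equilibrium: buyers pay £10.5, sellers receive £13.5, q = 40. (Wedge: pb − ps = −3.)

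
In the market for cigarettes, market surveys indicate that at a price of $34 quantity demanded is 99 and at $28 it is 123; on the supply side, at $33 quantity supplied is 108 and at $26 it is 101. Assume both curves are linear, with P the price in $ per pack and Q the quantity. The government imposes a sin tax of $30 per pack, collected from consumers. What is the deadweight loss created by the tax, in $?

Deadweight loss = $360.

Demand slope: (123 − 99)/(28 − 34) = -4, so Qd = 235 − 4P.
Supply slope: (101 − 108)/(26 − 33) = 1, so Qs = P + 75.
Before the tax: set 235 − 4P = P + 75 → P* = $32, Q* = 107.
With the tax collected from consumers, demand (in seller-price terms) shifts: Qd = 235 − 4(P + 30).
New equilibrium: consumers pay $38, suppliers receive $8, Q = 83. (Wedge: Pb − Ps = 30.)
Quantity falls by |ΔQ| = |107 − 83| = 24.
DWL = ½ · t · |ΔQ| = ½ · 30 · 24 = $360.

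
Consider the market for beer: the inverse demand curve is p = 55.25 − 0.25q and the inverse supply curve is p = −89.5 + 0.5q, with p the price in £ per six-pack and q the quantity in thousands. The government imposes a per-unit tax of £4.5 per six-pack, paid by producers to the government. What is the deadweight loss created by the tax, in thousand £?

Inverting to q(p) form: qd = 221 − 4p; qs = 2p + 179.
Before the tax: set 221 − 4p = 2p + 179 → p* = £7, q* = 193.
With the tax collected from producers, supply shifts: qs = 2(p − 4.5) + 179.
New equilibrium: buyers pay £8.5, producers receive £4, q = 187. (Wedge: pb − ps = 4.5.)
Quantity falls by |ΔQ| = |193 − 187| = 6.
DWL = ½ · t · |ΔQ| = ½ · 4.5 · 6 = £13.5.

Deadweight loss = £13.5 thousand.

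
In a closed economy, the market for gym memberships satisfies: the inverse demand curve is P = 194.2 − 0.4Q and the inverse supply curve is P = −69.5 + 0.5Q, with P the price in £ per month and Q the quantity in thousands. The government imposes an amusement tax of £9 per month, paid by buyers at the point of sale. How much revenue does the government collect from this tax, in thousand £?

Tax revenue = £2547 thousand.

Inverting to Q(P) form: Qd = 485.5 − 2.5P; Qs = 2P + 139.
Before the tax: set 485.5 − 2.5P = 2P + 139 → P* = £77, Q* = 293.
With the tax collected from buyers, demand (in seller-price terms) shifts: Qd = 485.5 − 2.5(P + 9).
New equilibrium: buyers pay £81, suppliers receive £72, Q = 283. (Wedge: Pb − Ps = 9.)
Revenue = t · Q = 9 · 283 = £2547.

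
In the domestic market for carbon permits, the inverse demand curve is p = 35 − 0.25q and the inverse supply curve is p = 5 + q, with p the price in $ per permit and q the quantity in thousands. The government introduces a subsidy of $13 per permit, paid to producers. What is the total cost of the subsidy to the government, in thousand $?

Government outlay = $447.2 thousand.

Inverting to q(p) form: qd = 140 − 4p; qs = p − 5.
Without the subsidy, 140 − 4p = p − 5 gives 5p = 145, so p* = $29 and q* = 24.
With a per-unit subsidy paid to producers, each receives p + 13 per unit sold, so supply becomes qs = (p + 13) − 5.
New equilibrium: consumers pay $26.4, producers receive $39.4, q = 34.4. (Wedge: pb − ps = −13.)
Outlay = t · Q = 13 · 34.4 = $447.2.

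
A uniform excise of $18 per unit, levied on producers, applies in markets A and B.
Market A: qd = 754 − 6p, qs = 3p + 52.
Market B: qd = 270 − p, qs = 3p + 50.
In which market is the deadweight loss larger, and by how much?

Market A: pre-tax p* = $78, q* = 286; post-tax q = 250; deadweight loss = $324.
Market B: pre-tax p* = $55, q* = 215; post-tax q = 201.5; deadweight loss = $121.5.
Difference: $324 vs $121.5 → market A is larger by $202.5.

Market A, by $202.5.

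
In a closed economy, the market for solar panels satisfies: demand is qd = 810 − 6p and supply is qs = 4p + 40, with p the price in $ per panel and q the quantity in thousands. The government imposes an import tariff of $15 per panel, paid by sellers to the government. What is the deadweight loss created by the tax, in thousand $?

Deadweight loss = $270 thousand.

Before the tax: set 810 − 6p = 4p + 40 → p* = $77, q* = 348.
With the tax collected from sellers, supply shifts: qs = 4(p − 15) + 40.
Solving gives q = 312 with consumers paying $83 and sellers receiving $68 (the $15 wedge).
Quantity falls by |ΔQ| = |348 − 312| = 36.
DWL = ½ · t · |ΔQ| = ½ · 15 · 36 = $270.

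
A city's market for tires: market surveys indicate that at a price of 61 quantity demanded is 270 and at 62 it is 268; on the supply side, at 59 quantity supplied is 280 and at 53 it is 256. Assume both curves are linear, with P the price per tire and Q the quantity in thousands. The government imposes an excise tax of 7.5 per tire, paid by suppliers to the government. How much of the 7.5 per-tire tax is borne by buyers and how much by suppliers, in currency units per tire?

Demand slope: (268 − 270)/(62 − 61) = -2, so Qd = 392 − 2P.
Supply slope: (256 − 280)/(53 − 59) = 4, so Qs = 4P + 44.
Before the tax: set 392 − 2P = 4P + 44 → P* = 58, Q* = 276.
With the tax collected from suppliers, supply shifts: Qs = 4(P − 7.5) + 44.
New equilibrium: buyers pay 63, suppliers receive 55.5, Q = 266. (Wedge: Pb − Ps = 7.5.)
Burden on buyers: 5; on suppliers: 2.5. (They sum to 7.5.)
The less price-elastic side of the market bears the larger share of a per-unit tax.

Buyers bear 5 per tire; suppliers bear 2.5 per tire.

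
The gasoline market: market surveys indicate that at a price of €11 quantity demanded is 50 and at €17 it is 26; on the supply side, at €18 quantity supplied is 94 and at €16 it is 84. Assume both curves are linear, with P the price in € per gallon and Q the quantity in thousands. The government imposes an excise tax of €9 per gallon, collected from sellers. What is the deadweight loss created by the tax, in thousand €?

Deadweight loss = €90 thousand.

Demand slope: (26 − 50)/(17 − 11) = -4, so Qd = 94 − 4P.
Supply slope: (84 − 94)/(16 − 18) = 5, so Qs = 5P + 4.
Before the tax: set 94 − 4P = 5P + 4 → P* = €10, Q* = 54.
With the tax collected from sellers, supply shifts: Qs = 5(P − 9) + 4.
Solving gives Q = 34 with consumers paying €15 and sellers receiving €6 (the €9 wedge).
Quantity falls by |ΔQ| = |54 − 34| = 20.
DWL = ½ · t · |ΔQ| = ½ · 9 · 20 = €90.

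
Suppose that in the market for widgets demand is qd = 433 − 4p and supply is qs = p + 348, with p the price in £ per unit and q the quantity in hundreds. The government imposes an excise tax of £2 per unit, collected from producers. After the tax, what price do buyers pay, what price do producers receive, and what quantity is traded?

Buyers pay £17.4; producers receive £15.4; quantity = 363.4.

Without the tax, 433 − 4p = p + 348 gives 5p = 85, so p* = £17 and q* = 365.
With the tax collected from producers, supply shifts: qs = (p − 2) + 348.
Solving gives q = 363.4 with buyers paying £17.4 and producers receiving £15.4 (the £2 wedge).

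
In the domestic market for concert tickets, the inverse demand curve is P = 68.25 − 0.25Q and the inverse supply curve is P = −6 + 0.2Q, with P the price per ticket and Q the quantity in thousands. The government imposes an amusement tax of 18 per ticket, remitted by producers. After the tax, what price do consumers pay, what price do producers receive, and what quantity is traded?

Rewrite in direct form: Qd = 273 − 4P and Qs = 5P + 30.
Without the tax, 273 − 4P = 5P + 30 gives 9P = 243, so P* = 27 and Q* = 165.
With the tax collected from producers, supply shifts: Qs = 5(P − 18) + 30.
Solving gives Q = 125 with consumers paying 37 and producers receiving 19 (the 18 wedge).

Consumers pay 37; producers receive 19; quantity = 125.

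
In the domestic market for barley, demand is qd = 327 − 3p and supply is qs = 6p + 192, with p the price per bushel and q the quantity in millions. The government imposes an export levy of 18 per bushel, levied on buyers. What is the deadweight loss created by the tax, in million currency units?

Deadweight loss = 324 million.

Before the tax: set 327 − 3p = 6p + 192 → p* = 15, q* = 282.
With the tax collected from buyers, demand (in seller-price terms) shifts: qd = 327 − 3(p + 18).
New equilibrium: buyers pay 27, suppliers receive 9, q = 246. (Wedge: pb − ps = 18.)
Quantity falls by |ΔQ| = |282 − 246| = 36.
DWL = ½ · t · |ΔQ| = ½ · 18 · 36 = 324.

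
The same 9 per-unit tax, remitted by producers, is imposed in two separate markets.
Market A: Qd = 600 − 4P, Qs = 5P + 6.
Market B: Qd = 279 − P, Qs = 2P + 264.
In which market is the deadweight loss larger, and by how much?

Market A, by 63.

Market A: pre-tax P* = 66, Q* = 336; post-tax Q = 316; deadweight loss = 90.
Market B: pre-tax P* = 5, Q* = 274; post-tax Q = 268; deadweight loss = 27.
Difference: 90 vs 27 → market A is larger by 63.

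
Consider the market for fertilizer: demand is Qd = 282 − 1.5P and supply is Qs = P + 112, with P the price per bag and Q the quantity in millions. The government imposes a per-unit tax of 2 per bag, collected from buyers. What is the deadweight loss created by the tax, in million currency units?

Before the tax: set 282 − 1.5P = P + 112 → P* = 68, Q* = 180.
With the tax collected from buyers, demand (in seller-price terms) shifts: Qd = 282 − 1.5(P + 2).
New equilibrium: buyers pay 68.8, producers receive 66.8, Q = 178.8. (Wedge: Pb − Ps = 2.)
Quantity falls by |ΔQ| = |180 − 178.8| = 1.2.
DWL = ½ · t · |ΔQ| = ½ · 2 · 1.2 = 1.2.

Deadweight loss = 1.2 million.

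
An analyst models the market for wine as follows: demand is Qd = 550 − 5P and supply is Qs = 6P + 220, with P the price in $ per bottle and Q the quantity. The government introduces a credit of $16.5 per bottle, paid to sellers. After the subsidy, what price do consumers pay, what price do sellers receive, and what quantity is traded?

Consumers pay $21; sellers receive $37.5; quantity = 445.

Without the subsidy, 550 − 5P = 6P + 220 gives 11P = 330, so P* = $30 and Q* = 400.
With a per-unit subsidy paid to sellers, each receives P + 16.5 per unit sold, so supply becomes Qs = 6(P + 16.5) + 220.
Solving gives Q = 445 with consumers paying $21 and sellers receiving $37.5 (the $16.5 wedge).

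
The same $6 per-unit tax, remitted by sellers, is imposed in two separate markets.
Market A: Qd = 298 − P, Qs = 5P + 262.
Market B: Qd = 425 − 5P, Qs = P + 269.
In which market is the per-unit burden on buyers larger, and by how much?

Market A, by $4.

Market A: pre-tax P* = $6, Q* = 292; post-tax Q = 287; per-unit burden on buyers = $5.
Market B: pre-tax P* = $26, Q* = 295; post-tax Q = 290; per-unit burden on buyers = $1.
Difference: $5 vs $1 → market A is larger by $4.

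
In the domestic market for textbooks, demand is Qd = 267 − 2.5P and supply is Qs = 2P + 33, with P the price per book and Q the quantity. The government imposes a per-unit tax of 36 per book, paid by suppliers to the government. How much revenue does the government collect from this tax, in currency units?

Tax revenue = 3492.

Without the tax, 267 − 2.5P = 2P + 33 gives 4.5P = 234, so P* = 52 and Q* = 137.
With the tax collected from suppliers, supply shifts: Qs = 2(P − 36) + 33.
New equilibrium: consumers pay 68, suppliers receive 32, Q = 97. (Wedge: Pb − Ps = 36.)
Revenue = t · Q = 36 · 97 = 3492.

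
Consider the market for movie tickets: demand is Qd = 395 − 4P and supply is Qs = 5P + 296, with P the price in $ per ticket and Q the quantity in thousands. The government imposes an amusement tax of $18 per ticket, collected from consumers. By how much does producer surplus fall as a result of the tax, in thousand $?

Without the tax, 395 − 4P = 5P + 296 gives 9P = 99, so P* = $11 and Q* = 351.
With the tax collected from consumers, demand (in seller-price terms) shifts: Qd = 395 − 4(P + 18).
Solving gives Q = 311 with consumers paying $21 and suppliers receiving $3 (the $18 wedge).
ΔPS is the trapezoid between Q = 311 and Q = 351 of height $8: ½ · (351 + 311) · 8 = $2648.

Producer surplus falls by $2648 thousand.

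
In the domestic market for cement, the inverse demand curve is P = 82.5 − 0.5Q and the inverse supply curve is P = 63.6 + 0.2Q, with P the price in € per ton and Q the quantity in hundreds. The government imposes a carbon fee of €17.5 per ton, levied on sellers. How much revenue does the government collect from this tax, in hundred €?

Rewrite in direct form: Qd = 165 − 2P and Qs = 5P − 318.
Without the tax, 165 − 2P = 5P − 318 gives 7P = 483, so P* = €69 and Q* = 27.
With the tax collected from sellers, supply shifts: Qs = 5(P − 17.5) − 318.
Solving gives Q = 2 with consumers paying €81.5 and sellers receiving €64 (the €17.5 wedge).
Revenue = t · Q = 17.5 · 2 = €35.

Tax revenue = €35 hundred.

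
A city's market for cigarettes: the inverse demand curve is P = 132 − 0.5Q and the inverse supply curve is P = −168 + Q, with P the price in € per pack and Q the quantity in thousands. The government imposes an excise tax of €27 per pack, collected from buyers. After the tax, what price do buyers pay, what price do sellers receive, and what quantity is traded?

Buyers pay €41; sellers receive €14; quantity = 182.

Rewrite in direct form: Qd = 264 − 2P and Qs = P + 168.
Without the tax, 264 − 2P = P + 168 gives 3P = 96, so P* = €32 and Q* = 200.
With the tax collected from buyers, demand (in seller-price terms) shifts: Qd = 264 − 2(P + 27).
New equilibrium: buyers pay €41, sellers receive €14, Q = 182. (Wedge: Pb − Ps = 27.)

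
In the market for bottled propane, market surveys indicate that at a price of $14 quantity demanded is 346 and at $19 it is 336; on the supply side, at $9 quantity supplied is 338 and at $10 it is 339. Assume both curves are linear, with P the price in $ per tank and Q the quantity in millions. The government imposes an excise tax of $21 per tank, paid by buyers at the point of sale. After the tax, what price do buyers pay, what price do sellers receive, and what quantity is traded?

Demand slope: (336 − 346)/(19 − 14) = -2, so Qd = 374 − 2P.
Supply slope: (339 − 338)/(10 − 9) = 1, so Qs = P + 329.
Without the tax, 374 − 2P = P + 329 gives 3P = 45, so P* = $15 and Q* = 344.
With the tax collected from buyers, demand (in seller-price terms) shifts: Qd = 374 − 2(P + 21).
New equilibrium: buyers pay $22, sellers receive $1, Q = 330. (Wedge: Pb − Ps = 21.)

Buyers pay $22; sellers receive $1; quantity = 330.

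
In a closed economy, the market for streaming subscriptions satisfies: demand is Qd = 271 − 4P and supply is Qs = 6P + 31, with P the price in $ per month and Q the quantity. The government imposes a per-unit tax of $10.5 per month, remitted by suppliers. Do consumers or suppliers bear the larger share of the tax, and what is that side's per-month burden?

Consumers bear the larger share: $6.3 per month.

Without the tax, 271 − 4P = 6P + 31 gives 10P = 240, so P* = $24 and Q* = 175.
With the tax collected from suppliers, supply shifts: Qs = 6(P − 10.5) + 31.
Solving gives Q = 149.8 with consumers paying $30.3 and suppliers receiving $19.8 (the $10.5 wedge).
Per-month burden: consumers $6.3, suppliers $4.2.
Consumers take the larger share because demand is less price-elastic here (demand slope 4 vs supply slope 6).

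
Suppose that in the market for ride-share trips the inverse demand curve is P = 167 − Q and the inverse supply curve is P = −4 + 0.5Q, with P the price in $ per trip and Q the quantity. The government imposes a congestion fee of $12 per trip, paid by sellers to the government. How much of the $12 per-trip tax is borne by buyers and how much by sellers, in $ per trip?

Inverting to Q(P) form: Qd = 167 − P; Qs = 2P + 8.
Without the tax, 167 − P = 2P + 8 gives 3P = 159, so P* = $53 and Q* = 114.
With the tax collected from sellers, supply shifts: Qs = 2(P − 12) + 8.
New equilibrium: buyers pay $61, sellers receive $49, Q = 106. (Wedge: Pb − Ps = 12.)
Burden on buyers: $8; on sellers: $4. (They sum to $12.)

Buyers bear $8 per trip; sellers bear $4 per trip.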